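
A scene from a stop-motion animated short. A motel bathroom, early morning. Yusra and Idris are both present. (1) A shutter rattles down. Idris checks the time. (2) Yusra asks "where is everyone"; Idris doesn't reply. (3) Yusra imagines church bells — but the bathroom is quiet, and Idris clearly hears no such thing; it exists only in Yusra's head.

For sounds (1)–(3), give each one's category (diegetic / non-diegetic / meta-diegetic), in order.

diegetic, diegetic, meta-diegetic

Sound (1): a shutter is a real object/event in the scene's world, so diegetic.
(2) on-screen dialogue — Yusra speaks and Idris is there to hear → diegetic.
(3) the sound is imagined by Yusra; nothing in the story world is producing it and Idris can't hear it → meta-diegetic.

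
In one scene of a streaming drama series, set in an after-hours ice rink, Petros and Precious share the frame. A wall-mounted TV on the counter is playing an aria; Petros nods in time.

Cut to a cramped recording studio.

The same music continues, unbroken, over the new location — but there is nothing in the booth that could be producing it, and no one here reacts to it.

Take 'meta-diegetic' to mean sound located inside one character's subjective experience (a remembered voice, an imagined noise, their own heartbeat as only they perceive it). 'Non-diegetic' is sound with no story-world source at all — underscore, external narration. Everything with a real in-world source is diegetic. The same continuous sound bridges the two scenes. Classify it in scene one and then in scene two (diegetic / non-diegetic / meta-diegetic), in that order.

Scene one: a wall-mounted TV is an on-screen source and Petros reacts to it → diegetic.
Scene two: there is no source in the booth and no one hears it — it's now underscore → non-diegetic.

diegetic, non-diegetic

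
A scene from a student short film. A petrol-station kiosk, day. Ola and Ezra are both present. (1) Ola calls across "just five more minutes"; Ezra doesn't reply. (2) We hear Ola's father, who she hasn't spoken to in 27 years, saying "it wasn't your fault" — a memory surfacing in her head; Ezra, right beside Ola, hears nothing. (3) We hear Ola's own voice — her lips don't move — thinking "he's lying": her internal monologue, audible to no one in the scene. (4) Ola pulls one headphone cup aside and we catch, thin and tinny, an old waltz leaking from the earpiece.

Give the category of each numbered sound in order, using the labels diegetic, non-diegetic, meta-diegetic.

diegetic, meta-diegetic, meta-diegetic, diegetic

(1) Ola is a character speaking aloud in the scene → diegetic.
(2) is meta-diegetic: the voice is a memory playing only inside Ola's mind; Ezra can't hear it.
Sound (3): it's Ola's unspoken thought, heard only by the audience via her subjectivity, so meta-diegetic.
Sound (4): the headphones are an on-screen source, so diegetic.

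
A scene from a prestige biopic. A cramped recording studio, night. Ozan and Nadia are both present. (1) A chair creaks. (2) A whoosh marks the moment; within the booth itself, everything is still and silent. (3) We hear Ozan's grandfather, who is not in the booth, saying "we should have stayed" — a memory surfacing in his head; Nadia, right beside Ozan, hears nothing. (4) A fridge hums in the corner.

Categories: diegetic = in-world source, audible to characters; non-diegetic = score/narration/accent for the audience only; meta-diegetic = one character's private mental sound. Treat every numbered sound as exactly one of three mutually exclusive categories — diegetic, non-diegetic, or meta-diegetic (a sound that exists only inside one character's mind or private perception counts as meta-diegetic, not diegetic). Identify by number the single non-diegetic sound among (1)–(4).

2

Sound (1): a chair is a real object/event in the scene's world, so diegetic.
(2) it's a sound-design accent with no in-world source; no one in the scene can hear it → non-diegetic.
(3) is meta-diegetic: it's Ozan's recollection rendered as sound; the other character can't hear it.
(4) ambient/room sound belonging to the story's physical space → diegetic.
Only (2) is non-diegetic.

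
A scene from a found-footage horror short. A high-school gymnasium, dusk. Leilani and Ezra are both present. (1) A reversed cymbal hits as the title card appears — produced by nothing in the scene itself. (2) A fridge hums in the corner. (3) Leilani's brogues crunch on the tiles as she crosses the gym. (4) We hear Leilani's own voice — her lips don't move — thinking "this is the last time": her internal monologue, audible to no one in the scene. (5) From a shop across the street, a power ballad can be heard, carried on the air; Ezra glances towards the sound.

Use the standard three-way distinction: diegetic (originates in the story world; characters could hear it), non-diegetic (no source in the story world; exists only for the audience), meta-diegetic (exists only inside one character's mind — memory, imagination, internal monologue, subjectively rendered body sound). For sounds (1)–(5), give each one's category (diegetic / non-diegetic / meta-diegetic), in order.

non-diegetic, diegetic, diegetic, meta-diegetic, diegetic

(1) is non-diegetic: it's a sound-design accent with no in-world source; no one in the scene can hear it.
(2) is diegetic: a fridge is part of the location's real environment.
(3) a character's body making contact with the set — an in-world sound → diegetic.
Sound (4): Leilani's thought-voice: a private mental sound no other character can hear, so meta-diegetic.
Sound (5): it's coming from a shop across the street — a location within the story world — and Ezra reacts, so diegetic.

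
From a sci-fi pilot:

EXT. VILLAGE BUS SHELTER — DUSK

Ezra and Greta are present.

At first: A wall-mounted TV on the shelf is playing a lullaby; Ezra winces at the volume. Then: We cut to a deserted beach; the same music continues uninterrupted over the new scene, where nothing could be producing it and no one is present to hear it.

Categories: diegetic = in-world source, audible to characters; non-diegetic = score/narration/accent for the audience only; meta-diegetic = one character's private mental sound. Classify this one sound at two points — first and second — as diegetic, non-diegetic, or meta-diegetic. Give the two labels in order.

diegetic, non-diegetic

First: a wall-mounted TV is a real in-scene source and Ezra reacts to it → diegetic.
Second: there is no longer any in-world source and no one can hear it — it has become underscore → non-diegetic.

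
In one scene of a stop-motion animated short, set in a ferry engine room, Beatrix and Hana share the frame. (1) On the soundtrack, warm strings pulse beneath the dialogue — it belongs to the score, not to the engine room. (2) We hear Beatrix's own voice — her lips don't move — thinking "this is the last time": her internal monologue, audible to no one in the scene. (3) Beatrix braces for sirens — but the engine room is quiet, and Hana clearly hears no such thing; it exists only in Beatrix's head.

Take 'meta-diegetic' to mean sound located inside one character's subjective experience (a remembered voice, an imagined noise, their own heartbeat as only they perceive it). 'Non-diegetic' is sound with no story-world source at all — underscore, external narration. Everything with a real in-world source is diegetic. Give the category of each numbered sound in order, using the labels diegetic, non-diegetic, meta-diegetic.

non-diegetic, meta-diegetic, meta-diegetic

Sound (1): nothing in the engine room produces it and the characters don't hear it — pure soundtrack, so non-diegetic.
Sound (2): internal monologue — inside Beatrix's mind, not spoken into the scene, so meta-diegetic.
(3) is meta-diegetic: Beatrix alone 'hears' it — an imagined sound, not present in the space.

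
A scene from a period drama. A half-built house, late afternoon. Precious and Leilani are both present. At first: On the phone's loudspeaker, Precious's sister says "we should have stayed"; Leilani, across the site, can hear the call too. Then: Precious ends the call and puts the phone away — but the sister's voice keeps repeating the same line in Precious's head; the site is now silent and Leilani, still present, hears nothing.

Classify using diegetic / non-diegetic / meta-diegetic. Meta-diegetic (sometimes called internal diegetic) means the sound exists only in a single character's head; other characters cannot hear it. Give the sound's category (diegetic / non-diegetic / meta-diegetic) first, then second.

First: the loudspeaker is an in-world source; both Precious and Leilani hear the call → diegetic.
Second: with the phone off, the voice continues only as Precious's private mental replay — Leilani can't hear it → meta-diegetic.

diegetic, meta-diegetic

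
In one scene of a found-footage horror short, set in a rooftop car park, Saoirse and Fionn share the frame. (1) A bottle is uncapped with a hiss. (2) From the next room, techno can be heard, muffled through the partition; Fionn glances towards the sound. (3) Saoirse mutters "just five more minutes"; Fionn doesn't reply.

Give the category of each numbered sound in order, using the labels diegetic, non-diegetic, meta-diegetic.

diegetic, diegetic, diegetic

(1) a bottle is a real object/event in the scene's world → diegetic.
(2) is diegetic: the music has an off-screen but real-world source and a character hears it.
Sound (3): spoken by a character present in the story world, so diegetic.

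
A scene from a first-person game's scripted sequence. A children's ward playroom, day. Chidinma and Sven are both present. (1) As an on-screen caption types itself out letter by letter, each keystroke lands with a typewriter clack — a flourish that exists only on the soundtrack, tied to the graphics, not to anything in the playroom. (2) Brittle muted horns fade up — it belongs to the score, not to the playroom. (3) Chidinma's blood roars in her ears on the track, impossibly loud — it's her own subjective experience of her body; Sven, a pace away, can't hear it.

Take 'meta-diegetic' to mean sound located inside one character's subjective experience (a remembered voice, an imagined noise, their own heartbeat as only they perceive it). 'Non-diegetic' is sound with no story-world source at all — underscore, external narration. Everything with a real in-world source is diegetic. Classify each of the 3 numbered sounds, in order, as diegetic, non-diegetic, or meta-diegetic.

non-diegetic, non-diegetic, meta-diegetic

(1) is non-diegetic: sound married to a title/caption — outside the diegesis by definition.
(2) is non-diegetic: score with no on-screen or off-screen source; it exists for the audience alone.
(3) is meta-diegetic: it's Chidinma's internal bodily sensation rendered as sound; only Chidinma 'hears' it.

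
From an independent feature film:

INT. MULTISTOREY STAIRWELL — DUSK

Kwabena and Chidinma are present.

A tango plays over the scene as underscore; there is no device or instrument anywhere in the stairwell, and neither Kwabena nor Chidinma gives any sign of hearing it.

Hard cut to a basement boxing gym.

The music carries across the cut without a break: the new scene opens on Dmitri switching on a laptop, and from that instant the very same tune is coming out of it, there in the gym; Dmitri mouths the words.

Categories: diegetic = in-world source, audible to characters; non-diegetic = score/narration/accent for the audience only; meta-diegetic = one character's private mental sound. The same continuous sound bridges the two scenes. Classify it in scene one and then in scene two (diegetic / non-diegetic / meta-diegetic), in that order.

Scene one: there's no in-world source anywhere and no character hears it — underscore for the audience only → non-diegetic.
Scene two: once Dmitri turns on a laptop, the music has a real source in the story world and Dmitri reacts to it → diegetic.

non-diegetic, diegetic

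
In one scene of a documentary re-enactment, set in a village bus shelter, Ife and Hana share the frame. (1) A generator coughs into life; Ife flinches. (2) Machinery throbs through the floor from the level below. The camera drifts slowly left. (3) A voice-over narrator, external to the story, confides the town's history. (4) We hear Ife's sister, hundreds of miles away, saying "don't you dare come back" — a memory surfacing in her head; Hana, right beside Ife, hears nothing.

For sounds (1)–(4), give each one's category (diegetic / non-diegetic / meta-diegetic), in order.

diegetic, diegetic, non-diegetic, meta-diegetic

(1) is diegetic: an in-world source (a generator); characters could hear it.
(2) is diegetic: ambient/room sound belonging to the story's physical space.
(3) is non-diegetic: external voice-over — not a character, not heard by anyone in the scene.
(4) the voice is a memory playing only inside Ife's mind; Hana can't hear it → meta-diegetic.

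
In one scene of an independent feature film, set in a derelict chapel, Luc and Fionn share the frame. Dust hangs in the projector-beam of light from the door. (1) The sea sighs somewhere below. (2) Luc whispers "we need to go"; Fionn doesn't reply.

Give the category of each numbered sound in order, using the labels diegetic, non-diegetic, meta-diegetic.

diegetic, diegetic

(1) ambient/room sound belonging to the story's physical space → diegetic.
(2) is diegetic: Luc is a character speaking aloud in the scene.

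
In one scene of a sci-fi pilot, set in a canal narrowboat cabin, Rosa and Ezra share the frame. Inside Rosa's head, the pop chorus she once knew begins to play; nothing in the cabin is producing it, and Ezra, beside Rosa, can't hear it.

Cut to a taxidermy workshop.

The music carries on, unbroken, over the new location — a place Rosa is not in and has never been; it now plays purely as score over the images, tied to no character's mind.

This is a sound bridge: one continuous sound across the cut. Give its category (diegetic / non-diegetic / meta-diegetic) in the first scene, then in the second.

Scene one: the music exists only inside Rosa's mind; Ezra can't hear it → meta-diegetic.
Scene two: it's detached from Rosa entirely and plays over unrelated images with no in-world source — conventional underscore → non-diegetic.

meta-diegetic, non-diegetic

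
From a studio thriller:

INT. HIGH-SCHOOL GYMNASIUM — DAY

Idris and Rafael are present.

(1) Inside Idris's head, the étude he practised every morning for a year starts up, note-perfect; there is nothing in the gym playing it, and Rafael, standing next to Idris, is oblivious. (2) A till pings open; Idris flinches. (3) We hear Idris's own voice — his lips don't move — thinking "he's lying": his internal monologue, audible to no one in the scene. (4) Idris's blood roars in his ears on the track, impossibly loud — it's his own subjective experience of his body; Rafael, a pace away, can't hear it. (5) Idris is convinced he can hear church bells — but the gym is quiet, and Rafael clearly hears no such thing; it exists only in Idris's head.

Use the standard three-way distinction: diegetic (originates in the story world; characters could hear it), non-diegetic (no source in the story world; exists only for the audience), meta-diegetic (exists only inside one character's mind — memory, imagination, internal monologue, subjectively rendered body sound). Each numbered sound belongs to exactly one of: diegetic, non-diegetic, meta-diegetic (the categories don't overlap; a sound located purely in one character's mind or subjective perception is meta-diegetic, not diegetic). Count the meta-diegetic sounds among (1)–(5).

4

(1) it lives in Idris's subjectivity, not in the gym → meta-diegetic.
(2) is diegetic: a till is a real object/event in the scene's world.
(3) is meta-diegetic: Idris's thought-voice: a private mental sound no other character can hear.
(4) a subjective body sound — Idris's private perception, inaudible to Rafael → meta-diegetic.
(5) subjective to Idris: the gym is silent and Rafael hears nothing → meta-diegetic.
Meta-diegetic: (1), (3), (4), (5) — that's 4.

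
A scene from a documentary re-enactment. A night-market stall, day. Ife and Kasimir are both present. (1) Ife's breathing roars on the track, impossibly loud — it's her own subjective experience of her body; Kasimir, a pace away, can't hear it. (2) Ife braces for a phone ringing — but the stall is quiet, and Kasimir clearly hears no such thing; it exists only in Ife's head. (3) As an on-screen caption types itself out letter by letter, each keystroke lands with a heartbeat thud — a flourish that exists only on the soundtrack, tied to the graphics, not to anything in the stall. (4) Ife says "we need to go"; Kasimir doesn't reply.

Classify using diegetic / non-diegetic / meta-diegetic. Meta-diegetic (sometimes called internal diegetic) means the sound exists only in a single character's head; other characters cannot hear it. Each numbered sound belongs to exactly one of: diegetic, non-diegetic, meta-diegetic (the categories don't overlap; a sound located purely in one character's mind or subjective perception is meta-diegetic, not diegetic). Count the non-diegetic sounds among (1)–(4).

Sound (1): it's Ife's internal bodily sensation rendered as sound; only Ife 'hears' it, so meta-diegetic.
Sound (2): subjective to Ife: the stall is silent and Kasimir hears nothing, so meta-diegetic.
(3) it accompanies on-screen graphics, not anything inside the story world → non-diegetic.
Sound (4): Ife is a character speaking aloud in the scene, so diegetic.
Non-diegetic: (3) — that's 1.

1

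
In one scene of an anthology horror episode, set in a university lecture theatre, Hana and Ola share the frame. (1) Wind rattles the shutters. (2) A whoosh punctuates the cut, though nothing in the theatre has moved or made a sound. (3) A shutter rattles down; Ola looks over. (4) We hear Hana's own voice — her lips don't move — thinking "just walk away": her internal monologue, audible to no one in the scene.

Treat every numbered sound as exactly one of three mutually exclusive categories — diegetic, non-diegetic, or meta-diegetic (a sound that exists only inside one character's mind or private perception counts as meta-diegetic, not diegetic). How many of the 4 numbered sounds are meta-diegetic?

1

Sound (1): wind is part of the location's real environment, so diegetic.
Sound (2): an editorial stinger — it belongs to the cut, not the story world, so non-diegetic.
(3) a shutter is a real object/event in the scene's world → diegetic.
(4) it's Hana's unspoken thought, heard only by the audience via her subjectivity → meta-diegetic.
Meta-diegetic: (4) — that's 1.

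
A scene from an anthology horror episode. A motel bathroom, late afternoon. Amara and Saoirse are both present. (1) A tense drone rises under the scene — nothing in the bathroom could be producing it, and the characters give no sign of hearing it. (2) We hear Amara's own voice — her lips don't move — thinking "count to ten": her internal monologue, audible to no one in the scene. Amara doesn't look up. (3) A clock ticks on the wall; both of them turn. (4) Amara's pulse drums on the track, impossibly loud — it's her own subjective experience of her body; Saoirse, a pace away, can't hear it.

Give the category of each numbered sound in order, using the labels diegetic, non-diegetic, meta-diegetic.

non-diegetic, meta-diegetic, diegetic, meta-diegetic

Sound (1): it has no source in the story world and no character can hear it — it's underscore, so non-diegetic.
(2) is meta-diegetic: Amara's thought-voice: a private mental sound no other character can hear.
(3) a clock is a real object/event in the scene's world → diegetic.
Sound (4): a subjective body sound — Amara's private perception, inaudible to Saoirse, so meta-diegetic.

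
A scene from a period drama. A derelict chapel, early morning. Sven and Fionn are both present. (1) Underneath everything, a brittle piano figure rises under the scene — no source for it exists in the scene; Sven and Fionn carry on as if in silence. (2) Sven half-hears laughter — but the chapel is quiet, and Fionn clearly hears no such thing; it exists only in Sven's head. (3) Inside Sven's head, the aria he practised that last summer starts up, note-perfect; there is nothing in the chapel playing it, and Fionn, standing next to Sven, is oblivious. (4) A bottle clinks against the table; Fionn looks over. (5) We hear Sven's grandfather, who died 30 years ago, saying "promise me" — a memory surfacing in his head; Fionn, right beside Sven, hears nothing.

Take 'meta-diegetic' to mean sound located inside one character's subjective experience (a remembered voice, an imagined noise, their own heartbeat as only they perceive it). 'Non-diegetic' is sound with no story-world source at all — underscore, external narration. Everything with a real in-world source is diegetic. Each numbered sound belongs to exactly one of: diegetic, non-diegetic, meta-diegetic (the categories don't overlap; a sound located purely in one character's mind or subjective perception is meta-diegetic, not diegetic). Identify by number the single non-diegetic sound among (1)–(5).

(1) is non-diegetic: score with no on-screen or off-screen source; it exists for the audience alone.
(2) is meta-diegetic: Sven alone 'hears' it — an imagined sound, not present in the space.
(3) the music is a memory playing inside Sven's mind alone; no real-world source, Fionn can't hear it → meta-diegetic.
(4) is diegetic: an in-world source (a bottle); characters could hear it.
Sound (5): it's Sven's recollection rendered as sound; the other character can't hear it, so meta-diegetic.
Only (1) is non-diegetic.

1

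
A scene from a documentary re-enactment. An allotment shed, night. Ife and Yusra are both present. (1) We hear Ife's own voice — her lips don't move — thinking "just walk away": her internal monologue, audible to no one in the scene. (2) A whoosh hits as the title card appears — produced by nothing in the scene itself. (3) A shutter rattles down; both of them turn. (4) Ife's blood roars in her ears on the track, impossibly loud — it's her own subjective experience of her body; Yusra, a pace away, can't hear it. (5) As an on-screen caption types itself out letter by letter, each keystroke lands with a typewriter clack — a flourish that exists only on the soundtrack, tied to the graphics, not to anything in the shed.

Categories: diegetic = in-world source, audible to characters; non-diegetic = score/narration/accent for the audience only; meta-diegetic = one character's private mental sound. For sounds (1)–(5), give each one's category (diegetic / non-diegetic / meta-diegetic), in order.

Sound (1): Ife's thought-voice: a private mental sound no other character can hear, so meta-diegetic.
(2) is non-diegetic: nothing in the scene produces it; it's an accent added for the audience.
(3) is diegetic: an in-world source (a shutter); characters could hear it.
(4) is meta-diegetic: a subjective body sound — Ife's private perception, inaudible to Yusra.
(5) it accompanies on-screen graphics, not anything inside the story world → non-diegetic.

meta-diegetic, non-diegetic, diegetic, meta-diegetic, non-diegetic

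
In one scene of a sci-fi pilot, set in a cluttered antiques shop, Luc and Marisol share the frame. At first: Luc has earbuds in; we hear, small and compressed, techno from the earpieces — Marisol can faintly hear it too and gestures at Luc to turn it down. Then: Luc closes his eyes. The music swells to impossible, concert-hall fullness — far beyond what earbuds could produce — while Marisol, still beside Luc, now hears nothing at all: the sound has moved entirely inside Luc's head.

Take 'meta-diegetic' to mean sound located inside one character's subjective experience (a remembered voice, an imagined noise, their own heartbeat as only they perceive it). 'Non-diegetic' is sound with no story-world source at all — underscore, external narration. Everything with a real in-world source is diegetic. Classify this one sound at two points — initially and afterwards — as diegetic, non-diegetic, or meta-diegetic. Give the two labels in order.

diegetic, meta-diegetic

Initially: the earbuds are a physical source both characters can hear → diegetic.
Afterwards: the music now exists only as Luc's subjective experience; Marisol can no longer hear it → meta-diegetic.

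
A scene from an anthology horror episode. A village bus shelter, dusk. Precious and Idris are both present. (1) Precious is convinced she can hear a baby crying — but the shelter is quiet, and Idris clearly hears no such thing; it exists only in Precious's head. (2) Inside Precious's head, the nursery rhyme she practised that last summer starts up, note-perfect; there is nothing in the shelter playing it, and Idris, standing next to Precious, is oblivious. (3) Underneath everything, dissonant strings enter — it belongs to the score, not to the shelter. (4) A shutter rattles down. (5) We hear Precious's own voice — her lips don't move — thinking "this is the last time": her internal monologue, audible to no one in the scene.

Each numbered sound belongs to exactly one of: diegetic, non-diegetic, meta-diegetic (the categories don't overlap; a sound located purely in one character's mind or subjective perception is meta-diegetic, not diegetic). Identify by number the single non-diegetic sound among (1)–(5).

3

(1) the sound is imagined by Precious; nothing in the story world is producing it and Idris can't hear it → meta-diegetic.
(2) is meta-diegetic: the music is a memory playing inside Precious's mind alone; no real-world source, Idris can't hear it.
Sound (3): nothing in the shelter produces it and the characters don't hear it — pure soundtrack, so non-diegetic.
(4) a shutter is a real object/event in the scene's world → diegetic.
Sound (5): internal monologue — inside Precious's mind, not spoken into the scene, so meta-diegetic.
Only (3) is non-diegetic.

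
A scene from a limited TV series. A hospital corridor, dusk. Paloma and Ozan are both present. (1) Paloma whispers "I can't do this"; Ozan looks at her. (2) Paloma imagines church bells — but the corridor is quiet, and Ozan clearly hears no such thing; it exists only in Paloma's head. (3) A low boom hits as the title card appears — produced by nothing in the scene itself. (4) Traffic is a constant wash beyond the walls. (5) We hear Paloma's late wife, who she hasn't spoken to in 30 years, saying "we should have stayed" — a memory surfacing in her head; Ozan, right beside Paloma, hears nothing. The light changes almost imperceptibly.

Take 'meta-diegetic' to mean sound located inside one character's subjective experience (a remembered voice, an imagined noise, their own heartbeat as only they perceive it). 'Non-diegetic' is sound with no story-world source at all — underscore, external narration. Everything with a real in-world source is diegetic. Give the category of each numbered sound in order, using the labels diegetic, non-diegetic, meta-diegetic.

Sound (1): spoken by a character present in the story world, so diegetic.
(2) subjective to Paloma: the corridor is silent and Ozan hears nothing → meta-diegetic.
Sound (3): nothing in the scene produces it; it's an accent added for the audience, so non-diegetic.
(4) is diegetic: ambient/room sound belonging to the story's physical space.
(5) the voice is a memory playing only inside Paloma's mind; Ozan can't hear it → meta-diegetic.

diegetic, meta-diegetic, non-diegetic, diegetic, meta-diegetic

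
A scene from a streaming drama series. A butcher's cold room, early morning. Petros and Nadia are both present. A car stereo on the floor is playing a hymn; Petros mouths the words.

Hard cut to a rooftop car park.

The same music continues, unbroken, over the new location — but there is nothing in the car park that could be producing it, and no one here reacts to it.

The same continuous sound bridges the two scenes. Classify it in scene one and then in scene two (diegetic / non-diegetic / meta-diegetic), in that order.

diegetic, non-diegetic

Scene one: a car stereo is an on-screen source and Petros reacts to it → diegetic.
Scene two: there is no source in the car park and no one hears it — it's now underscore → non-diegetic.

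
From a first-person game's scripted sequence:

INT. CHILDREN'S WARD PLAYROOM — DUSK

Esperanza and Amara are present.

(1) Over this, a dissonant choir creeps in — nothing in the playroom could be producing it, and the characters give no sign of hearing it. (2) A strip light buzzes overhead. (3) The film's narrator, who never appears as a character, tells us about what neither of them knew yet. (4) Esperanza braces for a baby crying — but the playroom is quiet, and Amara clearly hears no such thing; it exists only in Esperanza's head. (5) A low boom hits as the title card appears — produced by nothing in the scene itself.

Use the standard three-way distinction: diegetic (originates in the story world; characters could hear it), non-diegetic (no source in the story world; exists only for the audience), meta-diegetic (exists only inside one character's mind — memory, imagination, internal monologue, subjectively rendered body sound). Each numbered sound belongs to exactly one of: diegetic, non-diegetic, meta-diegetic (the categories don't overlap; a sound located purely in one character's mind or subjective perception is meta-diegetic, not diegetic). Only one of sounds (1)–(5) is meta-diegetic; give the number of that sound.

(1) is non-diegetic: nothing in the playroom produces it and the characters don't hear it — pure soundtrack.
Sound (2): it's the actual ambient sound of the location, so diegetic.
Sound (3): external voice-over — not a character, not heard by anyone in the scene, so non-diegetic.
(4) the sound is imagined by Esperanza; nothing in the story world is producing it and Amara can't hear it → meta-diegetic.
Sound (5): an editorial stinger — it belongs to the cut, not the story world, so non-diegetic.
Only (4) is meta-diegetic.

4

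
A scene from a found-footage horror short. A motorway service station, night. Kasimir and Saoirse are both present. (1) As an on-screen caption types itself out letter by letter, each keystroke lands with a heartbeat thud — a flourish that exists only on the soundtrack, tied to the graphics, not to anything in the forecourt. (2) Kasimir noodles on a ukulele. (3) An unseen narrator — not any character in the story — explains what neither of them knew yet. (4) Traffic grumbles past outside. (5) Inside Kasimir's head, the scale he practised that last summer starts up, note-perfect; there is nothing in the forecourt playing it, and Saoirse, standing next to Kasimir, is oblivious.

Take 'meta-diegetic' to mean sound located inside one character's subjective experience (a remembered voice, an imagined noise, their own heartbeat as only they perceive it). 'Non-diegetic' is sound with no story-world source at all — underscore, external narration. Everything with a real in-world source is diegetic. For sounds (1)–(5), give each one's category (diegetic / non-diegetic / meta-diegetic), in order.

non-diegetic, diegetic, non-diegetic, diegetic, meta-diegetic

(1) the caption isn't part of the story world, so neither is the sound tied to it → non-diegetic.
(2) is diegetic: a character is playing a ukulele on screen.
Sound (3): commentary laid over the scene from outside the fiction, so non-diegetic.
Sound (4): ambient/room sound belonging to the story's physical space, so diegetic.
(5) the music is a memory playing inside Kasimir's mind alone; no real-world source, Saoirse can't hear it → meta-diegetic.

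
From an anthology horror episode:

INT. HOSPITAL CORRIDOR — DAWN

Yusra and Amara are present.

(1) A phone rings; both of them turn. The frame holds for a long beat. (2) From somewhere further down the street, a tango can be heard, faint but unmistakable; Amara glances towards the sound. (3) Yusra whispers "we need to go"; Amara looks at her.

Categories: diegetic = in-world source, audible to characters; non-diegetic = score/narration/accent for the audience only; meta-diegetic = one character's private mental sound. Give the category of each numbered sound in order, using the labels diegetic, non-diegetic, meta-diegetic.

diegetic, diegetic, diegetic

(1) is diegetic: the sound comes from a phone physically present in the location.
Sound (2): the music has an off-screen but real-world source and a character hears it, so diegetic.
Sound (3): Yusra is a character speaking aloud in the scene, so diegetic.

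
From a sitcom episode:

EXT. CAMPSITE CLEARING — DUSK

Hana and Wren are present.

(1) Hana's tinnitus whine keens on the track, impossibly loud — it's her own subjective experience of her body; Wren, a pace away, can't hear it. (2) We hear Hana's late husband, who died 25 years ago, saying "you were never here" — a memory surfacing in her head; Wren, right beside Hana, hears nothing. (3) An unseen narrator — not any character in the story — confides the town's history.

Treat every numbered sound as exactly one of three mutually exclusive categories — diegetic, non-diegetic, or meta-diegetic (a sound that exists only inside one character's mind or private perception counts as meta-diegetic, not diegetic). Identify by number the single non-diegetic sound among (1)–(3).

(1) is meta-diegetic: point-of-audition from inside Hana's body; not a sound in the room.
(2) is meta-diegetic: a remembered line, private to Hana — not present in the room, not audible to Wren.
(3) the narrator exists outside the story world, addressing only the audience → non-diegetic.
Only (3) is non-diegetic.

3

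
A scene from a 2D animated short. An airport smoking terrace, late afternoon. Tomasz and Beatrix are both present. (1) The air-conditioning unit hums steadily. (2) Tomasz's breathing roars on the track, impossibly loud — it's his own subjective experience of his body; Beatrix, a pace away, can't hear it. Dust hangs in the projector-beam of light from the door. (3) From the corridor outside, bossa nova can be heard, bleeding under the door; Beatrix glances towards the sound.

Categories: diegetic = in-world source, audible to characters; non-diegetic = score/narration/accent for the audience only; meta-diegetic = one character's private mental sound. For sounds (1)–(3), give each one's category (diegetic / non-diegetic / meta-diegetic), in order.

(1) is diegetic: ambient/room sound belonging to the story's physical space.
(2) is meta-diegetic: it's Tomasz's internal bodily sensation rendered as sound; only Tomasz 'hears' it.
(3) is diegetic: off-screen diegetic: the source is out of frame but still in the story's space.

diegetic, meta-diegetic, diegetic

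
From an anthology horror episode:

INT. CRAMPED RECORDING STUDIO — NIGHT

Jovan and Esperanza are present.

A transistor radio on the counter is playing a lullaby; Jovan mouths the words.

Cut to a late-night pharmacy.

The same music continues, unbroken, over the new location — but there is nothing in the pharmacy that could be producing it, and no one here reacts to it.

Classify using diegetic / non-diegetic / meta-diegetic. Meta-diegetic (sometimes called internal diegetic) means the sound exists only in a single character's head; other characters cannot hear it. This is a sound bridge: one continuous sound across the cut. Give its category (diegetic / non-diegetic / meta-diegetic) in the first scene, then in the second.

diegetic, non-diegetic

Scene one: a transistor radio is an on-screen source and Jovan reacts to it → diegetic.
Scene two: there is no source in the pharmacy and no one hears it — it's now underscore → non-diegetic.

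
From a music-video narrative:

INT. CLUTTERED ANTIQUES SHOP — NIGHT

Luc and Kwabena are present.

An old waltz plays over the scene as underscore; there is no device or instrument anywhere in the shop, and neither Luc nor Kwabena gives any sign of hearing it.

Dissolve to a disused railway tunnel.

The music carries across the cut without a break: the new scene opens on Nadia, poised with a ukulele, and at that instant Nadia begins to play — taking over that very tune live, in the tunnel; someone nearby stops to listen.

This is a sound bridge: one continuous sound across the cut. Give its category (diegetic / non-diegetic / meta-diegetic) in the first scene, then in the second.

non-diegetic, diegetic

Scene one: there's no in-world source anywhere and no character hears it — underscore for the audience only → non-diegetic.
Scene two: from the moment Nadia starts playing, the tune is being performed on a ukulele inside the story world and another character hears it → diegetic.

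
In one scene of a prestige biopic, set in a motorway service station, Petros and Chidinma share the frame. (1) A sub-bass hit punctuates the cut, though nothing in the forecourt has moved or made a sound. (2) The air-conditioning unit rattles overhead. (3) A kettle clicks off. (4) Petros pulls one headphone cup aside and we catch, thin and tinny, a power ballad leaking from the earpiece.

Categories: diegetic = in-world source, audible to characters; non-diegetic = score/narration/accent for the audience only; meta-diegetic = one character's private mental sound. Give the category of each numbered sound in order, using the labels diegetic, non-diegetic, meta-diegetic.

(1) is non-diegetic: it's a sound-design accent with no in-world source; no one in the scene can hear it.
Sound (2): the air-conditioning unit is part of the location's real environment, so diegetic.
Sound (3): the sound comes from a kettle physically present in the location, so diegetic.
Sound (4): the earpiece is a real device on Petros's head — source music, so diegetic.

non-diegetic, diegetic, diegetic, diegetic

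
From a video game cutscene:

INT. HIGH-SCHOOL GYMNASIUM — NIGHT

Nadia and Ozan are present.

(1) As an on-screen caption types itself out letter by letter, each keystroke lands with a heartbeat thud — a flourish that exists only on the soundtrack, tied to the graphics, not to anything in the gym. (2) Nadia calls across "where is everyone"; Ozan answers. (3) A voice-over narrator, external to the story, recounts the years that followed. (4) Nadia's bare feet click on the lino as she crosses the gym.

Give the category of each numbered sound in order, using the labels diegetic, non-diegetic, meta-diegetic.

(1) it accompanies on-screen graphics, not anything inside the story world → non-diegetic.
(2) Nadia is a character speaking aloud in the scene → diegetic.
Sound (3): external voice-over — not a character, not heard by anyone in the scene, so non-diegetic.
Sound (4): Nadia's footsteps are produced in the story world, so diegetic.

non-diegetic, diegetic, non-diegetic, diegetic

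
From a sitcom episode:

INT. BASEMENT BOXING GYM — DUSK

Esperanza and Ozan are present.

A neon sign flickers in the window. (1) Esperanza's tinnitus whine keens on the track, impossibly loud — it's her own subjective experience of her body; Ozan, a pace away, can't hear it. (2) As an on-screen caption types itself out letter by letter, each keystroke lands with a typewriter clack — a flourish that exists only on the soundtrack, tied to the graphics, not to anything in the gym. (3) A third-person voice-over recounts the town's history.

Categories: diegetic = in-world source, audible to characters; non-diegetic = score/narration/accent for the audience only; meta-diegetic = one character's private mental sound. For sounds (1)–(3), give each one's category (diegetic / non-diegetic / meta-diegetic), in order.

(1) point-of-audition from inside Esperanza's body; not a sound in the room → meta-diegetic.
Sound (2): the caption isn't part of the story world, so neither is the sound tied to it, so non-diegetic.
(3) is non-diegetic: the narrator exists outside the story world, addressing only the audience.

meta-diegetic, non-diegetic, non-diegetic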